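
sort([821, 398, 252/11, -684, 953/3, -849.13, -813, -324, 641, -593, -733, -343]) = [-849.13, -813, -733, -684, -593, -343, -324, 252/11, 953/3, 398, 641, 821]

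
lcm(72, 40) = 360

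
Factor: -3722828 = -1 * 2^2 * 930707^1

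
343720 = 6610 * 52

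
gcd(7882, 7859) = 1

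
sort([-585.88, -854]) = [-854, -585.88]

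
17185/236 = 72+193/236 ≈ 72.82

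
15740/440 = 35 + 17/22 ≈ 35.77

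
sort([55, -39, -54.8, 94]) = [-54.8, -39, 55, 94]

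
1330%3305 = 1330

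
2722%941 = 840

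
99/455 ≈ 0.218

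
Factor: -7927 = -1*7927^1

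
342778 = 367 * 934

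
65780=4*16445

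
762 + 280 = 1042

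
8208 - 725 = 7483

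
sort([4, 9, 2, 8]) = [2, 4, 8, 9]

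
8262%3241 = 1780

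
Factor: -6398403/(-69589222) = 2^(-1) * 3^1 * 11^1 * 43^(-1) * 193891^1 * 809177^(-1)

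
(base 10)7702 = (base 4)1320112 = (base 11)5872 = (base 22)fk2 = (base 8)17026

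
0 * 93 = 0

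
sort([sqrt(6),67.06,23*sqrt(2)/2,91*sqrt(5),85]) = [sqrt(6),23*sqrt(2)/2,67.06,85,91*sqrt(5)]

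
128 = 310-182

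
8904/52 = 171 + 3/13 ≈ 171.23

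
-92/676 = -23/169 ≈ -0.136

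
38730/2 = 19365 = 19365.00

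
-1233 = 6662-7895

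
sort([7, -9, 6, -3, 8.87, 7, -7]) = [-9, -7, -3, 6, 7, 7, 8.87]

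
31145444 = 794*39226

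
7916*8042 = 63660472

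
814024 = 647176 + 166848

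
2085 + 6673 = 8758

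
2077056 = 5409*384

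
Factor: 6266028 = 2^2 * 3^1 * 23^1 * 73^1 * 311^1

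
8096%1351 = 1341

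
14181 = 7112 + 7069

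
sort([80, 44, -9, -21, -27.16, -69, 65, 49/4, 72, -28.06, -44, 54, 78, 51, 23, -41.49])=[-69, -44, -41.49, -28.06, -27.16, -21, -9, 49/4, 23, 44, 51, 54, 65, 72, 78, 80]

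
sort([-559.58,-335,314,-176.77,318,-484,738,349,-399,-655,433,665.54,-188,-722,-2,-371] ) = [-722,-655,-559.58,-484,-399,-371,-335,-188,-176.77,-2,314,318,349,433,665.54,738] 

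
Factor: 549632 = 2^8 * 19^1 * 113^1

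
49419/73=676 + 71/73 ≈ 676.97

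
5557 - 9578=-4021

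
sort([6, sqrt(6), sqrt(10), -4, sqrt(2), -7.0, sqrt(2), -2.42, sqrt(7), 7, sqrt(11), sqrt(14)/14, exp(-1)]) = [-7.0, -4, -2.42, sqrt(14)/14, exp(-1), sqrt(2), sqrt(2), sqrt(6), sqrt(7), sqrt(10), sqrt(11), 6, 7]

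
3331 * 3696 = 12311376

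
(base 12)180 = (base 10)240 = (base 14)132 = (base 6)1040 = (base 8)360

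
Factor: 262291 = 31^1 * 8461^1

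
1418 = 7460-6042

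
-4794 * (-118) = 565692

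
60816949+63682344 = 124499293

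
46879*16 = 750064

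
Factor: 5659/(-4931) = -1*4931^(-1)*5659^1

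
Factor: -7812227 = -1*7812227^1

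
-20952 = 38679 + -59631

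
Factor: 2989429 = 2989429^1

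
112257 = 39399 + 72858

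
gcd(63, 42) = 21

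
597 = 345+252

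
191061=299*639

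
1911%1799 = 112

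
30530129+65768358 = 96298487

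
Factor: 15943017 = 3^1 * 97^1 * 54787^1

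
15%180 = 15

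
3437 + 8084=11521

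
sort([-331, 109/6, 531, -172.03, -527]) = [-527, -331, -172.03, 109/6, 531]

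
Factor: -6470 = -1*2^1*5^1*647^1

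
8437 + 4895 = 13332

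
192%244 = 192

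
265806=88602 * 3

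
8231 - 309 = 7922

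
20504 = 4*5126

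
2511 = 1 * 2511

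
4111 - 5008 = -897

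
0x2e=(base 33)1d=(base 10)46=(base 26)1k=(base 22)22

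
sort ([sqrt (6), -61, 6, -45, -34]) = [-61, -45, -34, sqrt (6), 6]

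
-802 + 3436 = 2634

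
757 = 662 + 95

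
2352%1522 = 830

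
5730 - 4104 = 1626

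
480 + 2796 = 3276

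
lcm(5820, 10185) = 40740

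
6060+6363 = 12423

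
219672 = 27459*8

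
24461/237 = 103 + 50/237 ≈ 103.21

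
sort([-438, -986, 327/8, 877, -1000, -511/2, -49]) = [-1000, -986, -438, -511/2, -49, 327/8, 877]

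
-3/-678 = 1/226 ≈ 0.00442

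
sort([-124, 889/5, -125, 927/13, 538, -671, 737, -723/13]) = [-671, -125, -124, -723/13, 927/13, 889/5, 538, 737]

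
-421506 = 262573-684079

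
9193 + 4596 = 13789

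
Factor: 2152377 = 3^2*19^1*41^1*307^1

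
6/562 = 3/281 ≈ 0.0107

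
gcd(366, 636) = 6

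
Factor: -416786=-1*2^1*208393^1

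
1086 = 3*362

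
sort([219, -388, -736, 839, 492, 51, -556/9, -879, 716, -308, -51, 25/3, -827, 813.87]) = [-879, -827, -736, -388, -308, -556/9, -51, 25/3, 51, 219, 492, 716, 813.87, 839]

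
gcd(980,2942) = 2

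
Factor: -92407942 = -1*2^1*11^2*383^1*997^1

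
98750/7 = 14107+1/7 ≈ 14107.14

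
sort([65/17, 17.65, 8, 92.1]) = [65/17, 8, 17.65, 92.1]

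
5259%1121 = 775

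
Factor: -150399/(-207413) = 3^2*17^1*211^(-1) = 153/211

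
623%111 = 68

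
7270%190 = 50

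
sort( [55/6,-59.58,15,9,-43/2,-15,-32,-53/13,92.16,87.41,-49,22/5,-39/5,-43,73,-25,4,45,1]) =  [-59.58,-49,-43,-32,-25,-43/2,-15,-39/5,-53/13,1,4,22/5,9,55/6,15,45,73,87.41,92.16]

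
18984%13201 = 5783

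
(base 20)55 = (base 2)1101001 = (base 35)30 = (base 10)105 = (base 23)4d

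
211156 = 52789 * 4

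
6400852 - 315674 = 6085178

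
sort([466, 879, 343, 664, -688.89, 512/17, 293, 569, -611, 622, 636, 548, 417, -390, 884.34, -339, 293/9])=[-688.89, -611, -390, -339, 512/17, 293/9, 293, 343, 417, 466, 548, 569, 622, 636, 664, 879, 884.34]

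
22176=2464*9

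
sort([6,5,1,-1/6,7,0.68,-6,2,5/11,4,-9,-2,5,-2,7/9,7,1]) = [-9,-6,-2,-2,-1/6,5/11,0.68,7/9,1,1,2,4,5,5,6,7,7]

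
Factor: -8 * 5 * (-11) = 2^3 * 5^1 * 11^1 = 440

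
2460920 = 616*3995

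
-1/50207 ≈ -0.0000199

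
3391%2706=685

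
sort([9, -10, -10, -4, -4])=[-10, -10, -4, -4, 9]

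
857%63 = 38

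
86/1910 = 43/955 ≈ 0.0450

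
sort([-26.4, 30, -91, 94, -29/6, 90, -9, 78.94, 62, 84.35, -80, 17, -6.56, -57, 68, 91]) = [-91, -80, -57, -26.4, -9, -6.56, -29/6, 17, 30, 62, 68, 78.94, 84.35, 90, 91, 94]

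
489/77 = 6 + 27/77 ≈ 6.35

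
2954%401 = 147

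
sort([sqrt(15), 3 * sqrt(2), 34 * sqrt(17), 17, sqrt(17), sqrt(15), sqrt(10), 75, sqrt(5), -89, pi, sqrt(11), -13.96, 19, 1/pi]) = [-89, -13.96, 1/pi, sqrt(5), pi, sqrt(10), sqrt(11), sqrt(15), sqrt(15), sqrt(17), 3 * sqrt(2), 17, 19, 75, 34 * sqrt(17)]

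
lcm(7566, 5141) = 400998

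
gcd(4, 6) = 2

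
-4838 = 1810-6648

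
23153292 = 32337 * 716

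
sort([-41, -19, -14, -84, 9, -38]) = [-84, -41, -38, -19, -14, 9]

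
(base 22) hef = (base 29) a4p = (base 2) 10000101100111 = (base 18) 1871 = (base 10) 8551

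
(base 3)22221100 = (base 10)6516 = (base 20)g5g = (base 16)1974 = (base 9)8840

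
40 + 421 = 461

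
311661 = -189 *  (-1649) 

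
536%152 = 80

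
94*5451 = 512394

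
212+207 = 419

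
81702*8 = 653616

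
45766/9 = 5085 + 1/9 ≈ 5085.11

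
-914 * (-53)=48442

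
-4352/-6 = 725 + 1/3 ≈ 725.33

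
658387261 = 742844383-84457122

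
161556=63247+98309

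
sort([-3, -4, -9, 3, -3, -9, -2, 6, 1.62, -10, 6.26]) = [-10, -9, -9, -4, -3, -3, -2, 1.62, 3, 6, 6.26]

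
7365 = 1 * 7365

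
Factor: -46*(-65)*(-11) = -1*2^1*5^1*11^1*13^1*23^1 = -32890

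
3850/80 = 385/8 ≈ 48.13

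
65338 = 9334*7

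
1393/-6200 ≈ -0.225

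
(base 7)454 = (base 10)235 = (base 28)8b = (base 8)353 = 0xeb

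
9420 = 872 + 8548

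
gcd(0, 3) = 3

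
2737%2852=2737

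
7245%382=369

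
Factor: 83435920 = 2^4*5^1*1042949^1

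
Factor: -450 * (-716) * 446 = 2^4 * 3^2 * 5^2 * 179^1 * 223^1 = 143701200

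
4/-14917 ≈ -0.000268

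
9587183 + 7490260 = 17077443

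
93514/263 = 355+149/263 ≈ 355.57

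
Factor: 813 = 3^1*271^1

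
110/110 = 1 = 1.00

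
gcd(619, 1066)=1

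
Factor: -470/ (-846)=3^ (-2) * 5^1=5/9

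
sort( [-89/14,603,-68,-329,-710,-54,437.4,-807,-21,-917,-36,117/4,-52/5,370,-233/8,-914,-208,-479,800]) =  [-917,-914,-807,-710,-479,-329,-208,-68,-54,-36,-233/8,-21,-52/5,-89/14,117/4,370,437.4,603,800]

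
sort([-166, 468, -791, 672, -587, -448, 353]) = [-791, -587, -448, -166, 353, 468, 672]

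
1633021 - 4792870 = -3159849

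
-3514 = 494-4008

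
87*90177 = 7845399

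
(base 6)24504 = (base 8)7070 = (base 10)3640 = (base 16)e38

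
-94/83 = -1-11/83 ≈ -1.13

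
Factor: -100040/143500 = -1 * 2^1 * 5^(-2) * 7^(-1) * 61^1 = -122/175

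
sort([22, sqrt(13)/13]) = [sqrt(13)/13, 22]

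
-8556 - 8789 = -17345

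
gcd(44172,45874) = 2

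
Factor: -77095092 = -1*2^2*3^1*659^1*9749^1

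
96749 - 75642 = 21107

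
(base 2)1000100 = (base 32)24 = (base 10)68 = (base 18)3e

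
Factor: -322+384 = 2^1*31^1 = 62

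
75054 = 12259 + 62795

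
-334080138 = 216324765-550404903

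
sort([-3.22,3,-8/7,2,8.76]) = [-3.22,-8/7,2,3,8.76]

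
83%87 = 83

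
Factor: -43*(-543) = 3^1*43^1*181^1 = 23349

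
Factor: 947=947^1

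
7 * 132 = 924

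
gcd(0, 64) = 64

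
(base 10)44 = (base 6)112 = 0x2c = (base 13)35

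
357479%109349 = 29432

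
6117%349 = 184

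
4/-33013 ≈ -0.000121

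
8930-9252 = -322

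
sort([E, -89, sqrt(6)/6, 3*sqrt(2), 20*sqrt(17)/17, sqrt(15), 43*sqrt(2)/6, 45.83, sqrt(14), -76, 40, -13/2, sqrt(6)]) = [-89, -76, -13/2, sqrt(6)/6, sqrt(6), E, sqrt(14), sqrt(15), 3*sqrt(2), 20*sqrt(17)/17, 43*sqrt(2)/6, 40, 45.83]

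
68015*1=68015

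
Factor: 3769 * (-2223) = -1 * 3^2 * 13^1 * 19^1 * 3769^1 = -8378487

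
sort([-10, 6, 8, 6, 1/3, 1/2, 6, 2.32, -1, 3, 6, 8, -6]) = [-10, -6, -1, 1/3, 1/2, 2.32, 3, 6, 6, 6, 6, 8, 8]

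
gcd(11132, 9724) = 44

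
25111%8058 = 937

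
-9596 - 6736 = -16332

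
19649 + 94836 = 114485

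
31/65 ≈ 0.477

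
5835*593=3460155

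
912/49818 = 8/437 ≈ 0.0183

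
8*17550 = 140400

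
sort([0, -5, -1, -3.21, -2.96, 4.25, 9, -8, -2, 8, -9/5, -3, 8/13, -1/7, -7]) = [-8, -7, -5, -3.21, -3, -2.96, -2, -9/5, -1, -1/7, 0, 8/13, 4.25, 8, 9]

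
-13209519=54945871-68155390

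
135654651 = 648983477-513328826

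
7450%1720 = 570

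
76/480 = 19/120 ≈ 0.158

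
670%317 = 36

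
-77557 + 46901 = -30656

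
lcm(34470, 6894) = 34470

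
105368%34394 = 2186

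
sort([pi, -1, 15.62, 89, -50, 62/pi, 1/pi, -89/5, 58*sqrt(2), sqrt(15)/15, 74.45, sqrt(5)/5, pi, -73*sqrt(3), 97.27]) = [-73*sqrt(3), -50, -89/5, -1, sqrt(15)/15, 1/pi, sqrt(5)/5, pi, pi, 15.62, 62/pi, 74.45, 58*sqrt(2), 89, 97.27]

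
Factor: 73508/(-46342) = -1*2^1*23^1*29^(-1) = -46/29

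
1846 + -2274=-428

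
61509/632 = 97 + 205/632 ≈ 97.32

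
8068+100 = 8168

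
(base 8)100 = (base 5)224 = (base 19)37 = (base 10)64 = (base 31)22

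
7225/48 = 150+25/48 ≈ 150.52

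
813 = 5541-4728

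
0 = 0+0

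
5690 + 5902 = 11592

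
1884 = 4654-2770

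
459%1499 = 459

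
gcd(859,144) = 1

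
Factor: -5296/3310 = -1 * 2^3 * 5^(-1) = -8/5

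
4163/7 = 594+5/7≈594.71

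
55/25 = 11/5 = 2.20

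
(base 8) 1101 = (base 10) 577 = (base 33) hg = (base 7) 1453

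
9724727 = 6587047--3137680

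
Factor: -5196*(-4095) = 2^2*3^3*5^1*7^1*13^1*433^1 = 21277620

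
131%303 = 131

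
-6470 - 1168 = -7638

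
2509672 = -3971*(-632)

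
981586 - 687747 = 293839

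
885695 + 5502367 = 6388062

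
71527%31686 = 8155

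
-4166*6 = -24996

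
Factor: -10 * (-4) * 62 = 2^4 * 5^1 * 31^1 = 2480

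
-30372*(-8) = 242976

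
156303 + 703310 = 859613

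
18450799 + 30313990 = 48764789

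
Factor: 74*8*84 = 2^6*3^1*7^1*37^1 = 49728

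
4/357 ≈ 0.0112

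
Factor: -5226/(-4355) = 2^1*3^1*5^(-1) = 6/5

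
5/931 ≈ 0.00537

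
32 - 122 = -90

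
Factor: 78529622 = 2^1*19^1*29^1*71261^1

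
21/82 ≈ 0.256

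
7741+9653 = 17394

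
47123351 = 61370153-14246802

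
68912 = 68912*1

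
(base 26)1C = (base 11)35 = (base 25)1D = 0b100110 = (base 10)38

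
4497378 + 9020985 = 13518363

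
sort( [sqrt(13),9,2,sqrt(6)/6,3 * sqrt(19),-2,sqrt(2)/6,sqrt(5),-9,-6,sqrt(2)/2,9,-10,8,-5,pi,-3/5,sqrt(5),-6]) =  [-10,-9,-6,-6,-5,-2,-3/5,sqrt(2)/6,sqrt(6)/6,sqrt(2)/2,2,sqrt(5),sqrt(5),pi,sqrt(13),8,9,9,3 * sqrt(19)]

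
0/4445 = 0 = 0.00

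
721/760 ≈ 0.949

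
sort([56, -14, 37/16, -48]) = [-48, -14, 37/16, 56]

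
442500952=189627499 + 252873453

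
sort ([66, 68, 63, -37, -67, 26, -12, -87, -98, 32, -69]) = [-98, -87, -69, -67, -37, -12, 26, 32, 63, 66, 68]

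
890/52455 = 178/10491 ≈ 0.0170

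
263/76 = 3 + 35/76 ≈ 3.46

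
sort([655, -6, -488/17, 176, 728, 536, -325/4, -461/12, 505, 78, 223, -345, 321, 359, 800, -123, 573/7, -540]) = [-540, -345, -123, -325/4, -461/12, -488/17, -6, 78, 573/7, 176, 223, 321, 359, 505, 536, 655, 728, 800]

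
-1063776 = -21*50656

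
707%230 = 17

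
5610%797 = 31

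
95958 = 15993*6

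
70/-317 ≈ -0.221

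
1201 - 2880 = -1679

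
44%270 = 44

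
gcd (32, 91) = 1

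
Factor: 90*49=2^1*3^2*5^1*7^2=4410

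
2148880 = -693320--2842200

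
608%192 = 32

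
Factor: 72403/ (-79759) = -1*17^1*47^ (-1)*1697^ (-1)*4259^1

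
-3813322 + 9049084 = 5235762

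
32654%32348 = 306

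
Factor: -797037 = -1*3^1*379^1*701^1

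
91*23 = 2093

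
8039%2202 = 1433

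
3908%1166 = 410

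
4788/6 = 798 = 798.00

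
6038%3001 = 36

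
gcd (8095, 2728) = 1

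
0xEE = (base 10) 238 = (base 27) 8M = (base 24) 9M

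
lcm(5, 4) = 20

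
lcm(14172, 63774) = 127548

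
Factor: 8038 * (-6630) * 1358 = -1 * 2^3 * 3^1 * 5^1 * 7^1 * 13^1 * 17^1 * 97^1 * 4019^1 = -72370454520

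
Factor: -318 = -1 * 2^1 * 3^1 * 53^1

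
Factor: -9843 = -1 * 3^1 * 17^1 * 193^1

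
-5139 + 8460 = 3321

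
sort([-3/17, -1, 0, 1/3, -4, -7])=[-7, -4, -1, -3/17, 0, 1/3]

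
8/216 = 1/27 ≈ 0.0370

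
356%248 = 108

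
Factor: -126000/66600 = -1*2^1*5^1*7^1*37^(-1) = -70/37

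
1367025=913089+453936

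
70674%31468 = 7738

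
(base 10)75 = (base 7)135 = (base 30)2f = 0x4b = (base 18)43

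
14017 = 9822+4195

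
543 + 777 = 1320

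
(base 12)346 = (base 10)486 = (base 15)226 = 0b111100110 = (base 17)1ba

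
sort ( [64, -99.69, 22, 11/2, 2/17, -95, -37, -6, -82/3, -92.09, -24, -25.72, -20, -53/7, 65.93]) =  [-99.69, -95, -92.09, -37, -82/3, -25.72, -24, -20, -53/7, -6, 2/17, 11/2, 22, 64, 65.93]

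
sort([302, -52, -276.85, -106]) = [-276.85, -106, -52, 302]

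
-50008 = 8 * (-6251)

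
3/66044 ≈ 0.0000454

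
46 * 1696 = 78016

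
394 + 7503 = 7897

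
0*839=0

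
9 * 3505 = 31545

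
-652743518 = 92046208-744789726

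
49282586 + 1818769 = 51101355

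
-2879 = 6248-9127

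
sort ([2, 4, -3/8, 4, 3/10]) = [-3/8, 3/10, 2, 4, 4]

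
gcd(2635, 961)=31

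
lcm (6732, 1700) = 168300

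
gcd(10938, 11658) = 6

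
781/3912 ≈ 0.200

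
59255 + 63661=122916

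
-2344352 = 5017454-7361806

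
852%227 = 171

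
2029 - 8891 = -6862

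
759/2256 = 253/752 ≈ 0.336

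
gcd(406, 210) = 14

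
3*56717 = 170151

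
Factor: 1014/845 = 2^1*3^1*5^(-1) = 6/5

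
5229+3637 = 8866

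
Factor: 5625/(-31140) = -1*2^(-2)*5^3*173^(-1) = -125/692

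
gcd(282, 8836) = 94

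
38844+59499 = 98343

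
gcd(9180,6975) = 45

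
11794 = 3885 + 7909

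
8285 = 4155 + 4130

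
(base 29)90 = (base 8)405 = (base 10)261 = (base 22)bj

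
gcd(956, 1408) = 4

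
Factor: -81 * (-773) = 3^4 * 773^1 = 62613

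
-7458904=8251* (-904)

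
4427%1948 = 531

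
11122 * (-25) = -278050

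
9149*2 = 18298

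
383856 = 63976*6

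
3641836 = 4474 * 814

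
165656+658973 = 824629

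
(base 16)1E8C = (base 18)1628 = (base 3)101201122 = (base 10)7820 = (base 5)222240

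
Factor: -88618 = -1 * 2^1 * 59^1 * 751^1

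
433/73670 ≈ 0.00588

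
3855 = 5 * 771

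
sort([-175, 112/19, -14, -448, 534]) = [-448, -175, -14, 112/19, 534]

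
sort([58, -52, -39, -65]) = [-65, -52, -39, 58]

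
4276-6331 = -2055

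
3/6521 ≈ 0.000460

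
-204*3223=-657492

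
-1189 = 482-1671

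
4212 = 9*468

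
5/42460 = 1/8492 ≈ 0.000118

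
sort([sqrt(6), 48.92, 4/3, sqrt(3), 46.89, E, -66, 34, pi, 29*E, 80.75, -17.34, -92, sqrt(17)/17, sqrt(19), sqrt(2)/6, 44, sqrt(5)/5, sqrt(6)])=[-92, -66, -17.34, sqrt(2)/6, sqrt(17)/17, sqrt(5)/5, 4/3, sqrt(3), sqrt(6), sqrt(6), E, pi, sqrt(19), 34, 44, 46.89, 48.92, 29*E, 80.75]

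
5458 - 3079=2379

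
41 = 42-1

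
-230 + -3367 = -3597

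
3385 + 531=3916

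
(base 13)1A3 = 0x12E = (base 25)C2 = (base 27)B5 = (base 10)302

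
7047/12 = 2349/4 = 587.25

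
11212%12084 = 11212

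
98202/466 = 49101/233 ≈ 210.73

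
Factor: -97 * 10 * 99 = -1 * 2^1 * 3^2 * 5^1 * 11^1 * 97^1 = -96030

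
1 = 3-2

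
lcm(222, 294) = 10878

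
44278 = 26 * 1703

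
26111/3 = 8703 + 2/3≈8703.67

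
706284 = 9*78476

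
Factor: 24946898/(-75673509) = -1 * 2^1 * 3^(-1) * 197^1 * 63317^1 * 25224503^(-1)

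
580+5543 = 6123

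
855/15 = 57 = 57.00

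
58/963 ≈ 0.0602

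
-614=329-943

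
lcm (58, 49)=2842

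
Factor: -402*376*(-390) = 2^5*3^2*5^1*13^1*47^1*67^1 = 58949280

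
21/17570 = 3/2510 ≈ 0.00120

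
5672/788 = 7 + 39/197 ≈ 7.20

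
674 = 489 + 185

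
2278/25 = 91 + 3/25 = 91.12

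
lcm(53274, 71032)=213096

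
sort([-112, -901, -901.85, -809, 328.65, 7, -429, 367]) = [-901.85, -901, -809, -429, -112, 7, 328.65, 367]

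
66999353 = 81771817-14772464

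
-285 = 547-832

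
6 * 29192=175152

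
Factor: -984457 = -1*984457^1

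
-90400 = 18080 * (-5)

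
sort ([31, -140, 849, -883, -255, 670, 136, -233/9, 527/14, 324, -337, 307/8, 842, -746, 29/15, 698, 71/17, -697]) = [-883, -746, -697, -337, -255, -140, -233/9, 29/15, 71/17, 31, 527/14, 307/8, 136, 324, 670, 698, 842, 849]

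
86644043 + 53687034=140331077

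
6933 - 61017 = -54084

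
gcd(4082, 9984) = 26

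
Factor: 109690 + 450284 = 2^1 * 3^1 * 93329^1 = 559974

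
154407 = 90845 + 63562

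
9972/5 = 1994+2/5 = 1994.40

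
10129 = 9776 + 353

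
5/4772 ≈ 0.00105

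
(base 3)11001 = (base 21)54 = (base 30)3j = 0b1101101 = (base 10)109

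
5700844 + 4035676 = 9736520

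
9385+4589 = 13974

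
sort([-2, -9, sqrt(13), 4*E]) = [-9, -2, sqrt(13), 4*E]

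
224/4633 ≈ 0.0483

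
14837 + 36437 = 51274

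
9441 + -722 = 8719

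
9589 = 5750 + 3839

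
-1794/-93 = 19 + 9/31 ≈ 19.29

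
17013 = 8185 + 8828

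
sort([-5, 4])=[-5, 4]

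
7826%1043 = 525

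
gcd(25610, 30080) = 10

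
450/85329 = 50/9481 ≈ 0.00527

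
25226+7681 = 32907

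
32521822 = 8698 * 3739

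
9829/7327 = 1+2502/7327 ≈ 1.34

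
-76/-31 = 2 + 14/31 ≈ 2.45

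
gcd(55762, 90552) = 98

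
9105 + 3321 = 12426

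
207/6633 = 23/737 ≈ 0.0312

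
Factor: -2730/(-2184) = 2^(-2)*5^1 = 5/4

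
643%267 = 109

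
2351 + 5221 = 7572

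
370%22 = 18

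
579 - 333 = 246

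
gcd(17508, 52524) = 17508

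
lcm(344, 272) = 11696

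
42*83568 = 3509856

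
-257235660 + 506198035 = 248962375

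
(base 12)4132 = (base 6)52502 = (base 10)7094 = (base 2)1101110110110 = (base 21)g1h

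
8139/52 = 156+27/52 ≈ 156.52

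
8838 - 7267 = 1571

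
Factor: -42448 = -1*2^4*7^1*379^1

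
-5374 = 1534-6908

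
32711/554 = 59 + 25/554 ≈ 59.05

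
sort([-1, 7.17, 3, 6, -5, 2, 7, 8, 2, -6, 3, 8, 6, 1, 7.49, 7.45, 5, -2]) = [-6, -5, -2, -1, 1, 2, 2, 3, 3, 5, 6, 6, 7, 7.17, 7.45, 7.49, 8, 8]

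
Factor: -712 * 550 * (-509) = 2^4 * 5^2 * 11^1 * 89^1 * 509^1 = 199324400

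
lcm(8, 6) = 24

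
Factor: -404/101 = -1*2^2 = -4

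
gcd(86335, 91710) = 5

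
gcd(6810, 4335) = 15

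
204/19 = 10 + 14/19 ≈ 10.74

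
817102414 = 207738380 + 609364034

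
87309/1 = 87309 = 87309.00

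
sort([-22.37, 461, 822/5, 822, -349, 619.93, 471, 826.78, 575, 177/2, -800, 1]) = [-800, -349, -22.37, 1, 177/2, 822/5, 461, 471, 575, 619.93, 822, 826.78]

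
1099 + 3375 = 4474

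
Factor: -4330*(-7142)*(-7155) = -1*2^2*3^3*5^2*53^1*433^1*3571^1 = -221267373300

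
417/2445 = 139/815 ≈ 0.171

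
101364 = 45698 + 55666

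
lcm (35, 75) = 525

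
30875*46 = 1420250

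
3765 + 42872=46637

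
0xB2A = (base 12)17A2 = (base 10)2858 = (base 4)230222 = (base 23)596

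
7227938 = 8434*857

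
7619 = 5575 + 2044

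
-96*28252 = -2712192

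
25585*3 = 76755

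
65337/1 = 65337 = 65337.00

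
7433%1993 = 1454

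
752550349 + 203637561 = 956187910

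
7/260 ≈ 0.0269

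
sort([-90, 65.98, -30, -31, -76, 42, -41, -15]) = [-90, -76, -41, -31, -30, -15, 42, 65.98]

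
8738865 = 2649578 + 6089287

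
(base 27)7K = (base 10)209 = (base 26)81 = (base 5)1314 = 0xD1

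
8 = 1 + 7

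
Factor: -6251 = -1*7^1*19^1*47^1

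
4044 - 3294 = 750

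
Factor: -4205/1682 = -1 * 2^(-1) * 5^1 = -5/2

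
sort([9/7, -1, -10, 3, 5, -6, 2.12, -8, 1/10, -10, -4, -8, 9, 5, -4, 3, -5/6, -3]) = [-10, -10, -8, -8, -6, -4, -4, -3, -1, -5/6, 1/10, 9/7, 2.12, 3, 3, 5, 5, 9]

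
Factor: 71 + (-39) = 2^5 = 32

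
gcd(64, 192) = 64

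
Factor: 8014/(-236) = -1 * 2^(-1) * 59^(-1) * 4007^1 = -4007/118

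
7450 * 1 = 7450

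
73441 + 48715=122156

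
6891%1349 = 146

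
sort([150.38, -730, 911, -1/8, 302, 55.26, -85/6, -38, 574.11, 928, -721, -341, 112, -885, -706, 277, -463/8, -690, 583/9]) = [-885, -730, -721, -706, -690, -341, -463/8, -38, -85/6, -1/8, 55.26, 583/9, 112, 150.38, 277, 302, 574.11, 911, 928]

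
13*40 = 520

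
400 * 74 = 29600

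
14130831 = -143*(-98817) 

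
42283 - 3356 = 38927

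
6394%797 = 18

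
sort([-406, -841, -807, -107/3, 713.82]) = [-841, -807, -406, -107/3, 713.82]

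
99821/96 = 1039 + 77/96 ≈ 1039.80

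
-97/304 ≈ -0.319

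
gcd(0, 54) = 54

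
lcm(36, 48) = 144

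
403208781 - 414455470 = -11246689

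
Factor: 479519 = 17^1*67^1*421^1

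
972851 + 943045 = 1915896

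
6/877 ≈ 0.00684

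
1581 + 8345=9926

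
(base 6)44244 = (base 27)8bj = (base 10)6148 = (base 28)7ng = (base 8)14004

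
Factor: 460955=5^1*11^1*17^2*29^1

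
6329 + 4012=10341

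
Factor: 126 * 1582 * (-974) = -1 * 2^3 * 3^2 * 7^2 * 113^1 * 487^1 = -194149368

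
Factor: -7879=-1 * 7879^1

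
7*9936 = 69552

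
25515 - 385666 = -360151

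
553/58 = 9 + 31/58≈9.53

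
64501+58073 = 122574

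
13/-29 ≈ -0.448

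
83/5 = 16 + 3/5 = 16.60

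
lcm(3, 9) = 9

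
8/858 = 4/429 ≈ 0.00932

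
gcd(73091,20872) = 1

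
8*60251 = 482008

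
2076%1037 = 2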